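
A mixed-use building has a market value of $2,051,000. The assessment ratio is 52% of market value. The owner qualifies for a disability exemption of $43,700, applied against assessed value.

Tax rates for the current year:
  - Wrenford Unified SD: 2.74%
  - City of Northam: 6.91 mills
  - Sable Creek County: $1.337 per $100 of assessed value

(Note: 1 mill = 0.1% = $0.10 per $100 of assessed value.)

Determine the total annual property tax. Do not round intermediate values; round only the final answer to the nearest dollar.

$48,768

Assessed value = $2,051,000 × 0.52 = $1,066,520
Taxable value = $1,066,520 − $43,700 = $1,022,820
Wrenford Unified SD: $1,022,820 × 0.0274 = $28,025.268
City of Northam: $1,022,820 × 0.00691 = $7,067.6862
Sable Creek County: $1,022,820 × 0.01337 = $13,675.1034
Total = $48,768.0576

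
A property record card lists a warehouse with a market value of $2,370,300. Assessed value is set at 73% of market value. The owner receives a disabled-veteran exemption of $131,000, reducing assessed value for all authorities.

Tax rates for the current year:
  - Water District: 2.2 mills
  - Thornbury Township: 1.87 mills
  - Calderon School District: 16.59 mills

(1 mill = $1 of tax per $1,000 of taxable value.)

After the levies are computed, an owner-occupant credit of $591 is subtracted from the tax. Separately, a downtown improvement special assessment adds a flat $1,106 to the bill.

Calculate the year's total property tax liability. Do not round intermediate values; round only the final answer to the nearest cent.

$33,556.93

Assessed value = $2,370,300 × 0.73 = $1,730,319
Taxable value = $1,730,319 − $131,000 = $1,599,319
Water District: $1,599,319 × 0.0022 = $3,518.5018
Thornbury Township: $1,599,319 × 0.00187 = $2,990.72653
Calderon School District: $1,599,319 × 0.01659 = $26,532.70221
Levies subtotal = $33,041.93054
After credit = $33,041.93054 − $591 = $32,450.93054
Total = $32,450.93054 + $1,106 = $33,556.93054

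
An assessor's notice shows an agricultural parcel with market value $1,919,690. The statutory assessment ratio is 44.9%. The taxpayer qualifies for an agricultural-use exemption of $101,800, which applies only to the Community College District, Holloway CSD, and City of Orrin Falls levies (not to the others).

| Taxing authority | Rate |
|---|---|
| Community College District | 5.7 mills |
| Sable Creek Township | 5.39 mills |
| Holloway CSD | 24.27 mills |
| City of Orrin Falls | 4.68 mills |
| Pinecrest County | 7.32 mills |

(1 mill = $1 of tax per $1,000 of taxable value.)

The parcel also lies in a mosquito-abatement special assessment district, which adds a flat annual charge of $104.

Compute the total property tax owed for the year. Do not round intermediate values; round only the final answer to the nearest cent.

$37,398.15

Assessed value = $1,919,690 × 0.449 = $861,940.81
Community College District: ($861,940.81 − $101,800) × 0.0057 = $760,140.81 × 0.0057 = $4,332.802617
Sable Creek Township: $861,940.81 × 0.00539 = $4,645.8609659
Holloway CSD: ($861,940.81 − $101,800) × 0.02427 = $760,140.81 × 0.02427 = $18,448.6174587
City of Orrin Falls: ($861,940.81 − $101,800) × 0.00468 = $760,140.81 × 0.00468 = $3,557.4589908
Pinecrest County: $861,940.81 × 0.00732 = $6,309.4067292
Levies subtotal = $37,294.1467616
Total = $37,294.1467616 + $104 = $37,398.1467616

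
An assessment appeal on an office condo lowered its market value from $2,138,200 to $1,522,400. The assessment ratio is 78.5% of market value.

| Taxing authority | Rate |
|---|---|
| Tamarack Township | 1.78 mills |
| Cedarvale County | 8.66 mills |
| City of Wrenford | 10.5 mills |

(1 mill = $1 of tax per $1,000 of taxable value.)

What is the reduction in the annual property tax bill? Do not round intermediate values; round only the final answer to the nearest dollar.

$10,122

Old assessed value = $2,138,200 × 0.785 = $1,678,487
New assessed value = $1,522,400 × 0.785 = $1,195,084
Combined rate = 0.00178 + 0.00866 + 0.0105 = 0.02094
Old tax = $1,678,487 × 0.02094 = $35,147.51778
New tax = $1,195,084 × 0.02094 = $25,025.05896
Reduction = $35,147.51778 − $25,025.05896 = $10,122.45882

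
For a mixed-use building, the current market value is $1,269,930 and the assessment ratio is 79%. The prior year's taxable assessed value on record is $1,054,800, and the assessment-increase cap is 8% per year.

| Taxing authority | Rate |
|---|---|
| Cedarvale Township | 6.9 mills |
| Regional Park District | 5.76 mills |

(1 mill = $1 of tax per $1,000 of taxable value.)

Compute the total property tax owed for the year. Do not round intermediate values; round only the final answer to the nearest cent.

$12,701.08

Uncapped assessed value = $1,269,930 × 0.79 = $1,003,244.7
Cap limit = $1,054,800 × 1.08 = $1,139,184
Taxable assessed value = min($1,003,244.7, $1,139,184) = $1,003,244.7 (cap does not bind)
Cedarvale Township: $1,003,244.7 × 0.0069 = $6,922.38843
Regional Park District: $1,003,244.7 × 0.00576 = $5,778.689472
Total = $12,701.077902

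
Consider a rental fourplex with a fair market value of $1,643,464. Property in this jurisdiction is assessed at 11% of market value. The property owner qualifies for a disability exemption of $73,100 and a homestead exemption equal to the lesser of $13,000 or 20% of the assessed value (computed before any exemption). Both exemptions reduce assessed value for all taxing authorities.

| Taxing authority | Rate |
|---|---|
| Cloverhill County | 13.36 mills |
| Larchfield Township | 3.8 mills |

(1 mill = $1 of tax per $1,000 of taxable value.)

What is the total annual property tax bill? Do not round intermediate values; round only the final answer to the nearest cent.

Assessed value = $1,643,464 × 0.11 = $180,781.04
Homestead exemption = min($13,000, 20% × $180,781.04) = min($13,000, $36,156.208) = $13,000 (dollar cap binds)
Taxable value = $180,781.04 − $73,100 − $13,000 = $94,681.04
Cloverhill County: $94,681.04 × 0.01336 = $1,264.9386944
Larchfield Township: $94,681.04 × 0.0038 = $359.787952
Total = $1,624.7266464

$1,624.73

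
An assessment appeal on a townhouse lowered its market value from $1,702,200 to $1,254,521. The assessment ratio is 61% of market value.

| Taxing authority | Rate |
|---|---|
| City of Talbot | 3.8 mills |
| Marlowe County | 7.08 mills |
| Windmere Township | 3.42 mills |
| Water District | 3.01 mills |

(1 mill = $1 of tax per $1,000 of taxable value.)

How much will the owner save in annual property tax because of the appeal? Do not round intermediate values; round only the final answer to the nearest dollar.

$4,727

Old assessed value = $1,702,200 × 0.61 = $1,038,342
New assessed value = $1,254,521 × 0.61 = $765,257.81
Combined rate = 0.0038 + 0.00708 + 0.00342 + 0.00301 = 0.01731
Old tax = $1,038,342 × 0.01731 = $17,973.70002
New tax = $765,257.81 × 0.01731 = $13,246.6126911
Reduction = $17,973.70002 − $13,246.6126911 = $4,727.0873289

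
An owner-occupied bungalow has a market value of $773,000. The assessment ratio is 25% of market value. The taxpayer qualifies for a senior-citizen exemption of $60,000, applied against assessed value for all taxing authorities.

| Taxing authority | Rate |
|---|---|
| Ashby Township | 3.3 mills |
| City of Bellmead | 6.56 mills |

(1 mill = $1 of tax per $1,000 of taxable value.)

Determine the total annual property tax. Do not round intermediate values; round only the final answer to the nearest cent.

$1,313.85

Assessed value = $773,000 × 0.25 = $193,250
Taxable value = $193,250 − $60,000 = $133,250
Ashby Township: $133,250 × 0.0033 = $439.725
City of Bellmead: $133,250 × 0.00656 = $874.12
Total = $439.725 + $874.12 = $1,313.845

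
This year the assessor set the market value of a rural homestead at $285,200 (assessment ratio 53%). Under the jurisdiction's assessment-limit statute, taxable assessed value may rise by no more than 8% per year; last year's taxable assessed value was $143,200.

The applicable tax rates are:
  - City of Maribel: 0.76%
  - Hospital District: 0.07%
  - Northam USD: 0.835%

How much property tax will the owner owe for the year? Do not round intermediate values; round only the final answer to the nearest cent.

Uncapped assessed value = $285,200 × 0.53 = $151,156
Cap limit = $143,200 × 1.08 = $154,656
Taxable assessed value = min($151,156, $154,656) = $151,156 (cap does not bind)
City of Maribel: $151,156 × 0.0076 = $1,148.7856
Hospital District: $151,156 × 0.0007 = $105.8092
Northam USD: $151,156 × 0.00835 = $1,262.1526
Total = $2,516.7474

$2,516.75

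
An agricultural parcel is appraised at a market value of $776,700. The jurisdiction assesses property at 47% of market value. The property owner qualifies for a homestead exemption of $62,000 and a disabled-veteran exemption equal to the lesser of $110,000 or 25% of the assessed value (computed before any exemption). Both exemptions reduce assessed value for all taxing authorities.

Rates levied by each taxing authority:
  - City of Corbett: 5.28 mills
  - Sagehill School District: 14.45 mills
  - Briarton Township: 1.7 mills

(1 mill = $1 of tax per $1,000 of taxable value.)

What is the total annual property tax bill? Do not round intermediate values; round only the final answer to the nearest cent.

$4,538.59

Assessed value = $776,700 × 0.47 = $365,049
Disabled-veteran exemption = min($110,000, 25% × $365,049) = min($110,000, $91,262.25) = $91,262.25 (percentage binds)
Taxable value = $365,049 − $62,000 − $91,262.25 = $211,786.75
City of Corbett: $211,786.75 × 0.00528 = $1,118.23404
Sagehill School District: $211,786.75 × 0.01445 = $3,060.3185375
Briarton Township: $211,786.75 × 0.0017 = $360.037475
Total = $4,538.5900525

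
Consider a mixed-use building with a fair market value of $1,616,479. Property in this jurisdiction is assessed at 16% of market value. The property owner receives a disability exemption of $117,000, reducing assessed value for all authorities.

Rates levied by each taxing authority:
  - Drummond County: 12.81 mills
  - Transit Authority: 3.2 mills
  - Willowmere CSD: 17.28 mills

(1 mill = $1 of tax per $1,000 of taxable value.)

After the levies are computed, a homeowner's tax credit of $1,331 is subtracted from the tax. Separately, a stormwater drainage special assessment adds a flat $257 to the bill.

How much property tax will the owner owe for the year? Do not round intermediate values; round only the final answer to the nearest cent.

$3,641.08

Assessed value = $1,616,479 × 0.16 = $258,636.64
Taxable value = $258,636.64 − $117,000 = $141,636.64
Drummond County: $141,636.64 × 0.01281 = $1,814.3653584
Transit Authority: $141,636.64 × 0.0032 = $453.237248
Willowmere CSD: $141,636.64 × 0.01728 = $2,447.4811392
Levies subtotal = $4,715.0837456
After credit = $4,715.0837456 − $1,331 = $3,384.0837456
Total = $3,384.0837456 + $257 = $3,641.0837456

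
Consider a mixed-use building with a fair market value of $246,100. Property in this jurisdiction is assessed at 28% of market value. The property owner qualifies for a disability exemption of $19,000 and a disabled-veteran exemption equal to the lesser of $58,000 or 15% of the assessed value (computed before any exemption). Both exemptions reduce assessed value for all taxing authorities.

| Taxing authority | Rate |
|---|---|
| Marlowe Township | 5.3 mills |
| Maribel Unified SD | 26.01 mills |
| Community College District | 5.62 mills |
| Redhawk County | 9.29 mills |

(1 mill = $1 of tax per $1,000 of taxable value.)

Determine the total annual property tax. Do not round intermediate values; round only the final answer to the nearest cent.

$1,829.01

Assessed value = $246,100 × 0.28 = $68,908
Disabled-veteran exemption = min($58,000, 15% × $68,908) = min($58,000, $10,336.2) = $10,336.2 (percentage binds)
Taxable value = $68,908 − $19,000 − $10,336.2 = $39,571.8
Marlowe Township: $39,571.8 × 0.0053 = $209.73054
Maribel Unified SD: $39,571.8 × 0.02601 = $1,029.262518
Community College District: $39,571.8 × 0.00562 = $222.393516
Redhawk County: $39,571.8 × 0.00929 = $367.622022
Total = $1,829.008596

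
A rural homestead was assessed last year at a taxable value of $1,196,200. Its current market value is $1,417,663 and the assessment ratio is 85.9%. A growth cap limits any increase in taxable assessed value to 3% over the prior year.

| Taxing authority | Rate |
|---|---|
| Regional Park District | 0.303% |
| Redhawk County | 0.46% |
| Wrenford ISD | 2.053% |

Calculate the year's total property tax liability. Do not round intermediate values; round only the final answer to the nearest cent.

Uncapped assessed value = $1,417,663 × 0.859 = $1,217,772.517
Cap limit = $1,196,200 × 1.03 = $1,232,086
Taxable assessed value = min($1,217,772.517, $1,232,086) = $1,217,772.517 (cap does not bind)
Regional Park District: $1,217,772.517 × 0.00303 = $3,689.85072651
Redhawk County: $1,217,772.517 × 0.0046 = $5,601.7535782
Wrenford ISD: $1,217,772.517 × 0.02053 = $25,000.86977401
Total = $34,292.47407872

$34,292.47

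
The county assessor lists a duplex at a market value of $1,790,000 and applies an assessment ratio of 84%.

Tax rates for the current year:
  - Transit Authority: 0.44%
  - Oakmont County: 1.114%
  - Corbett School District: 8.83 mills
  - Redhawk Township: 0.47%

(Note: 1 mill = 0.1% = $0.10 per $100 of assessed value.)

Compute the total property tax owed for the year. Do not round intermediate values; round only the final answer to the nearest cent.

Assessed value = $1,790,000 × 0.84 = $1,503,600
Transit Authority: $1,503,600 × 0.0044 = $6,615.84
Oakmont County: $1,503,600 × 0.01114 = $16,750.104
Corbett School District: $1,503,600 × 0.00883 = $13,276.788
Redhawk Township: $1,503,600 × 0.0047 = $7,066.92
Total = $43,709.652

$43,709.65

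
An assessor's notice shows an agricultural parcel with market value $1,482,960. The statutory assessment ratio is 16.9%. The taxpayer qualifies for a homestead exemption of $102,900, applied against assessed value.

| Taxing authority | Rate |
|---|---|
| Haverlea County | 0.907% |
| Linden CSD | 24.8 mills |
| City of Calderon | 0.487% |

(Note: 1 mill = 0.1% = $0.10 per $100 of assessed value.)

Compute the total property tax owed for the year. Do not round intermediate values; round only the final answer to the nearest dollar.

$5,723

Assessed value = $1,482,960 × 0.169 = $250,620.24
Taxable value = $250,620.24 − $102,900 = $147,720.24
Haverlea County: $147,720.24 × 0.00907 = $1,339.8225768
Linden CSD: $147,720.24 × 0.0248 = $3,663.461952
City of Calderon: $147,720.24 × 0.00487 = $719.3975688
Total = $5,722.6820976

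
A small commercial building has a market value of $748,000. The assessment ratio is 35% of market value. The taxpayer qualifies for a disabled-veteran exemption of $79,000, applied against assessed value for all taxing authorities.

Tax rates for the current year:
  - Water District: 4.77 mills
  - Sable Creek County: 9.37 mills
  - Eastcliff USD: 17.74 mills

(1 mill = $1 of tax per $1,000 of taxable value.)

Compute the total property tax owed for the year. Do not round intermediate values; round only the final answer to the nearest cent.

Assessed value = $748,000 × 0.35 = $261,800
Taxable value = $261,800 − $79,000 = $182,800
Water District: $182,800 × 0.00477 = $871.956
Sable Creek County: $182,800 × 0.00937 = $1,712.836
Eastcliff USD: $182,800 × 0.01774 = $3,242.872
Total = $871.956 + $1,712.836 + $3,242.872 = $5,827.664

$5,827.66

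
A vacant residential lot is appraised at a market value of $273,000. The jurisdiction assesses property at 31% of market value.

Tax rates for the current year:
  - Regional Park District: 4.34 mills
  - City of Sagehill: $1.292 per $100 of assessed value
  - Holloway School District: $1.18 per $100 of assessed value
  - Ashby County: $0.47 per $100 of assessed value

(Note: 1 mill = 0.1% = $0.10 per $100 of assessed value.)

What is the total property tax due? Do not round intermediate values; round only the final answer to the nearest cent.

Assessed value = $273,000 × 0.31 = $84,630
Regional Park District: $84,630 × 0.00434 = $367.2942
City of Sagehill: $84,630 × 0.01292 = $1,093.4196
Holloway School District: $84,630 × 0.0118 = $998.634
Ashby County: $84,630 × 0.0047 = $397.761
Total = $2,857.1088

$2,857.11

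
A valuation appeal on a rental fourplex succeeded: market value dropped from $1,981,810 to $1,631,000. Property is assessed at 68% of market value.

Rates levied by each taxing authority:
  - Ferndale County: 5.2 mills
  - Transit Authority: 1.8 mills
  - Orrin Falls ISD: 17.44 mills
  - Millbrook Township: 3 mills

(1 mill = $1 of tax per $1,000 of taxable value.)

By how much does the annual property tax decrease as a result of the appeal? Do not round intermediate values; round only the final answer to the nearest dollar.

$6,546

Old assessed value = $1,981,810 × 0.68 = $1,347,630.8
New assessed value = $1,631,000 × 0.68 = $1,109,080
Combined rate = 0.0052 + 0.0018 + 0.01744 + 0.003 = 0.02744
Old tax = $1,347,630.8 × 0.02744 = $36,978.989152
New tax = $1,109,080 × 0.02744 = $30,433.1552
Reduction = $36,978.989152 − $30,433.1552 = $6,545.833952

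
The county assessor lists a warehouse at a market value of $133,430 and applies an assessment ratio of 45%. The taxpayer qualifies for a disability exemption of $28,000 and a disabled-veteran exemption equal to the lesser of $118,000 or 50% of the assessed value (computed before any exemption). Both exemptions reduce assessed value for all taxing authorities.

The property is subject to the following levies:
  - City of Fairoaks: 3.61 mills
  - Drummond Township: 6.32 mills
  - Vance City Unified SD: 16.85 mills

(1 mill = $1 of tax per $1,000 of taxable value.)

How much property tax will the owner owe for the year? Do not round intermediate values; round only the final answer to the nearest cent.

$54.14

Assessed value = $133,430 × 0.45 = $60,043.5
Disabled-veteran exemption = min($118,000, 50% × $60,043.5) = min($118,000, $30,021.75) = $30,021.75 (percentage binds)
Taxable value = $60,043.5 − $28,000 − $30,021.75 = $2,021.75
City of Fairoaks: $2,021.75 × 0.00361 = $7.2985175
Drummond Township: $2,021.75 × 0.00632 = $12.77746
Vance City Unified SD: $2,021.75 × 0.01685 = $34.0664875
Total = $54.142465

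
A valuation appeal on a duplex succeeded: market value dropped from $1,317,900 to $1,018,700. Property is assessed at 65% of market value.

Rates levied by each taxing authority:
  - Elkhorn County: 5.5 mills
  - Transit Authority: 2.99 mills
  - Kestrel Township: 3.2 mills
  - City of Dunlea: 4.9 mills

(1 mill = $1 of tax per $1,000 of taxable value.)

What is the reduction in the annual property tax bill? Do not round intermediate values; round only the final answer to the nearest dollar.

Old assessed value = $1,317,900 × 0.65 = $856,635
New assessed value = $1,018,700 × 0.65 = $662,155
Combined rate = 0.0055 + 0.00299 + 0.0032 + 0.0049 = 0.01659
Old tax = $856,635 × 0.01659 = $14,211.57465
New tax = $662,155 × 0.01659 = $10,985.15145
Reduction = $14,211.57465 − $10,985.15145 = $3,226.4232

$3,226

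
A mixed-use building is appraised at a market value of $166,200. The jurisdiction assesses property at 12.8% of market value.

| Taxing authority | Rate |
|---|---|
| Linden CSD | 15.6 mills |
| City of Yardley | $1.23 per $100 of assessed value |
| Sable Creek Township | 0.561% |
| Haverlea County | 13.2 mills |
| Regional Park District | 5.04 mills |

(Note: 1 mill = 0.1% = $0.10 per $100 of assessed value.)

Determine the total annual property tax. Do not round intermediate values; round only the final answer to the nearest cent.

$1,100.91

Assessed value = $166,200 × 0.128 = $21,273.6
Linden CSD: $21,273.6 × 0.0156 = $331.86816
City of Yardley: $21,273.6 × 0.0123 = $261.66528
Sable Creek Township: $21,273.6 × 0.00561 = $119.344896
Haverlea County: $21,273.6 × 0.0132 = $280.81152
Regional Park District: $21,273.6 × 0.00504 = $107.218944
Total = $1,100.9088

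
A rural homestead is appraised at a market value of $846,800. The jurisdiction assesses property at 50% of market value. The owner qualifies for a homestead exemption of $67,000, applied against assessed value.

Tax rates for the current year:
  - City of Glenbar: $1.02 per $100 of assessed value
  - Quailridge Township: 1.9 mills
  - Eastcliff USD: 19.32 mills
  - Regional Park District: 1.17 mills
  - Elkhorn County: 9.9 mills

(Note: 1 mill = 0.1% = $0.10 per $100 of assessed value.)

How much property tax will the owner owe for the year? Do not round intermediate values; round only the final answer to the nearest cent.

Assessed value = $846,800 × 0.5 = $423,400
Taxable value = $423,400 − $67,000 = $356,400
City of Glenbar: $356,400 × 0.0102 = $3,635.28
Quailridge Township: $356,400 × 0.0019 = $677.16
Eastcliff USD: $356,400 × 0.01932 = $6,885.648
Regional Park District: $356,400 × 0.00117 = $416.988
Elkhorn County: $356,400 × 0.0099 = $3,528.36
Total = $15,143.436

$15,143.44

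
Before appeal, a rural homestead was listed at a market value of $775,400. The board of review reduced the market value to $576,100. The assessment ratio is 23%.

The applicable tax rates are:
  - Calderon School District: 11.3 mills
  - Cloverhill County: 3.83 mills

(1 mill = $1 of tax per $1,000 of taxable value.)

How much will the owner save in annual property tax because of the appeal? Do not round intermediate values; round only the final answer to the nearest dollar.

$694

Old assessed value = $775,400 × 0.23 = $178,342
New assessed value = $576,100 × 0.23 = $132,503
Combined rate = 0.0113 + 0.00383 = 0.01513
Old tax = $178,342 × 0.01513 = $2,698.31446
New tax = $132,503 × 0.01513 = $2,004.77039
Reduction = $2,698.31446 − $2,004.77039 = $693.54407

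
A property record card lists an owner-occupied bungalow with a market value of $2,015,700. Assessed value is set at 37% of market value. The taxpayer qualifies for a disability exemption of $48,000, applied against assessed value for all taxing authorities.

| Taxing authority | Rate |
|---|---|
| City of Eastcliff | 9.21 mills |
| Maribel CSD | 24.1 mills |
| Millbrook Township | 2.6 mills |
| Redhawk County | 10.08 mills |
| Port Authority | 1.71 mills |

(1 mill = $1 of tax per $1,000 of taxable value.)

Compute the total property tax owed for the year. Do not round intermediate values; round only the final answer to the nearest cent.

Assessed value = $2,015,700 × 0.37 = $745,809
Taxable value = $745,809 − $48,000 = $697,809
City of Eastcliff: $697,809 × 0.00921 = $6,426.82089
Maribel CSD: $697,809 × 0.0241 = $16,817.1969
Millbrook Township: $697,809 × 0.0026 = $1,814.3034
Redhawk County: $697,809 × 0.01008 = $7,033.91472
Port Authority: $697,809 × 0.00171 = $1,193.25339
Total = $6,426.82089 + $16,817.1969 + $1,814.3034 + $7,033.91472 + $1,193.25339 = $33,285.4893

$33,285.49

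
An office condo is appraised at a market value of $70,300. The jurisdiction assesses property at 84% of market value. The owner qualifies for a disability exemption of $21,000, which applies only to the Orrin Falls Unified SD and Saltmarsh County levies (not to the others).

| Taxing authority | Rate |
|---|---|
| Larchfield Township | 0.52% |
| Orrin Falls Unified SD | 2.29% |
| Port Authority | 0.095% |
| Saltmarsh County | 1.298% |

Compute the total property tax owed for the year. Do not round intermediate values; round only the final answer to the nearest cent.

$1,728.48

Assessed value = $70,300 × 0.84 = $59,052
Larchfield Township: $59,052 × 0.0052 = $307.0704
Orrin Falls Unified SD: ($59,052 − $21,000) × 0.0229 = $38,052 × 0.0229 = $871.3908
Port Authority: $59,052 × 0.00095 = $56.0994
Saltmarsh County: ($59,052 − $21,000) × 0.01298 = $38,052 × 0.01298 = $493.91496
Total = $1,728.47556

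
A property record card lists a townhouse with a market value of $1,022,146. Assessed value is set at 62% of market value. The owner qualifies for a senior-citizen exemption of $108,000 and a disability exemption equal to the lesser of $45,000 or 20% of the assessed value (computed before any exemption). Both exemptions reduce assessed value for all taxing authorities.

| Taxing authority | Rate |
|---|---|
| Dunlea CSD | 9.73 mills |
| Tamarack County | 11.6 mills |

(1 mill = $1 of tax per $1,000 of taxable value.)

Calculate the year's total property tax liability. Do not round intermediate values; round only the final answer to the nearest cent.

$10,253.98

Assessed value = $1,022,146 × 0.62 = $633,730.52
Disability exemption = min($45,000, 20% × $633,730.52) = min($45,000, $126,746.104) = $45,000 (dollar cap binds)
Taxable value = $633,730.52 − $108,000 − $45,000 = $480,730.52
Dunlea CSD: $480,730.52 × 0.00973 = $4,677.5079596
Tamarack County: $480,730.52 × 0.0116 = $5,576.474032
Total = $10,253.9819916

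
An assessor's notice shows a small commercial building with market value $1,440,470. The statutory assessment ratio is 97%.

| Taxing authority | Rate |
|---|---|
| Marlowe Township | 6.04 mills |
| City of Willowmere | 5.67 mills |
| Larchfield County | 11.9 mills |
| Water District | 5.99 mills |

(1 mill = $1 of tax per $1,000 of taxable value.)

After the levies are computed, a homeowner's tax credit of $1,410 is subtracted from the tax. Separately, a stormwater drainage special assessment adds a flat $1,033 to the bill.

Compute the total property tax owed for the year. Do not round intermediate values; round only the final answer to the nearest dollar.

$40,982

Assessed value = $1,440,470 × 0.97 = $1,397,255.9
Marlowe Township: $1,397,255.9 × 0.00604 = $8,439.425636
City of Willowmere: $1,397,255.9 × 0.00567 = $7,922.440953
Larchfield County: $1,397,255.9 × 0.0119 = $16,627.34521
Water District: $1,397,255.9 × 0.00599 = $8,369.562841
Levies subtotal = $41,358.77464
After credit = $41,358.77464 − $1,410 = $39,948.77464
Total = $39,948.77464 + $1,033 = $40,981.77464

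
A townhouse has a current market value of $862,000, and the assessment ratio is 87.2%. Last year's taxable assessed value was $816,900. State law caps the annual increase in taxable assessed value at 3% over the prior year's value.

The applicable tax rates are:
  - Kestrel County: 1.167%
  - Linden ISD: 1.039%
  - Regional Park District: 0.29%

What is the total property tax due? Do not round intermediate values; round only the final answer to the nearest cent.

Uncapped assessed value = $862,000 × 0.872 = $751,664
Cap limit = $816,900 × 1.03 = $841,407
Taxable assessed value = min($751,664, $841,407) = $751,664 (cap does not bind)
Kestrel County: $751,664 × 0.01167 = $8,771.91888
Linden ISD: $751,664 × 0.01039 = $7,809.78896
Regional Park District: $751,664 × 0.0029 = $2,179.8256
Total = $18,761.53344

$18,761.53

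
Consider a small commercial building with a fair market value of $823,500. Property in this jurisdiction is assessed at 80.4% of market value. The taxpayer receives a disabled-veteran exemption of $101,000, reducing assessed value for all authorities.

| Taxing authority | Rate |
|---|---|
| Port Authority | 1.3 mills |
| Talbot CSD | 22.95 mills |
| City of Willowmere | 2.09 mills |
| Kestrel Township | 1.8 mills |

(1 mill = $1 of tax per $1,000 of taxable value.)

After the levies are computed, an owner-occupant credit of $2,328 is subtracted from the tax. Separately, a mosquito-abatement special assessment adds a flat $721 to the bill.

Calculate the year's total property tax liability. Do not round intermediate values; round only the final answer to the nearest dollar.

Assessed value = $823,500 × 0.804 = $662,094
Taxable value = $662,094 − $101,000 = $561,094
Port Authority: $561,094 × 0.0013 = $729.4222
Talbot CSD: $561,094 × 0.02295 = $12,877.1073
City of Willowmere: $561,094 × 0.00209 = $1,172.68646
Kestrel Township: $561,094 × 0.0018 = $1,009.9692
Levies subtotal = $15,789.18516
After credit = $15,789.18516 − $2,328 = $13,461.18516
Total = $13,461.18516 + $721 = $14,182.18516

$14,182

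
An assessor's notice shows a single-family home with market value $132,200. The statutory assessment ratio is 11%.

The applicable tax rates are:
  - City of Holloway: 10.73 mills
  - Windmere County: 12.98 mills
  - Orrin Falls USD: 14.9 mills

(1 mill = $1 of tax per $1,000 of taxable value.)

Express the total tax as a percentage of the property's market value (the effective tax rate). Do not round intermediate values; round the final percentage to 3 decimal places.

Assessed value = $132,200 × 0.11 = $14,542
City of Holloway: $14,542 × 0.01073 = $156.03566
Windmere County: $14,542 × 0.01298 = $188.75516
Orrin Falls USD: $14,542 × 0.0149 = $216.6758
Total tax = $561.46662
Effective rate = $561.46662 ÷ $132,200 = 0.425% of market value

0.425%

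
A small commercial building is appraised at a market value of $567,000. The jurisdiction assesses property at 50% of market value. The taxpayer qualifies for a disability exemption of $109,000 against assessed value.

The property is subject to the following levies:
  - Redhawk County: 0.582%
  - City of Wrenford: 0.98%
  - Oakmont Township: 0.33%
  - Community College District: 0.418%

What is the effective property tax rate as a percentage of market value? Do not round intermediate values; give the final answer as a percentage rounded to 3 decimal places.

0.711%

Assessed value = $567,000 × 0.5 = $283,500
Taxable value = $283,500 − $109,000 = $174,500
Redhawk County: $174,500 × 0.00582 = $1,015.59
City of Wrenford: $174,500 × 0.0098 = $1,710.1
Oakmont Township: $174,500 × 0.0033 = $575.85
Community College District: $174,500 × 0.00418 = $729.41
Total tax = $4,030.95
Effective rate = $4,030.95 ÷ $567,000 = 0.711% of market value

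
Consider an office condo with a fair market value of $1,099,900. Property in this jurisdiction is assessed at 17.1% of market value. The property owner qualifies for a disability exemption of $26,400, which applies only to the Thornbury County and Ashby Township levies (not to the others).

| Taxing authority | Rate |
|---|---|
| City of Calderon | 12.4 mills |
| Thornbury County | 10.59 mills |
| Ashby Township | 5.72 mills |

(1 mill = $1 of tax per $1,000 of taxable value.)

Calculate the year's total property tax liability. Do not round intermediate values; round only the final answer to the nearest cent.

Assessed value = $1,099,900 × 0.171 = $188,082.9
City of Calderon: $188,082.9 × 0.0124 = $2,332.22796
Thornbury County: ($188,082.9 − $26,400) × 0.01059 = $161,682.9 × 0.01059 = $1,712.221911
Ashby Township: ($188,082.9 − $26,400) × 0.00572 = $161,682.9 × 0.00572 = $924.826188
Total = $4,969.276059

$4,969.28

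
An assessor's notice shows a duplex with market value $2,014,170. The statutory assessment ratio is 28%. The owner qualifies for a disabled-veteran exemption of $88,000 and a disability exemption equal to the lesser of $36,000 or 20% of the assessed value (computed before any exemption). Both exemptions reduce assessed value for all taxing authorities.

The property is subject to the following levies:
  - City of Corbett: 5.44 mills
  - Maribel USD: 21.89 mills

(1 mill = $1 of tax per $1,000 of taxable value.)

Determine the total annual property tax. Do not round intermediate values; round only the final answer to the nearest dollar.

$12,024

Assessed value = $2,014,170 × 0.28 = $563,967.6
Disability exemption = min($36,000, 20% × $563,967.6) = min($36,000, $112,793.52) = $36,000 (dollar cap binds)
Taxable value = $563,967.6 − $88,000 − $36,000 = $439,967.6
City of Corbett: $439,967.6 × 0.00544 = $2,393.423744
Maribel USD: $439,967.6 × 0.02189 = $9,630.890764
Total = $12,024.314508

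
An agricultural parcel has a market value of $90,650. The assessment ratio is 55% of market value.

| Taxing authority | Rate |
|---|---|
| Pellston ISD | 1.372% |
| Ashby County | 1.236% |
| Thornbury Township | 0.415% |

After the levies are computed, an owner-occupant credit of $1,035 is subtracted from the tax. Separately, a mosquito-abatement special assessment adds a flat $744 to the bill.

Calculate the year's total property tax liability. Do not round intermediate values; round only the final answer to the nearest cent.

$1,216.19

Assessed value = $90,650 × 0.55 = $49,857.5
Pellston ISD: $49,857.5 × 0.01372 = $684.0449
Ashby County: $49,857.5 × 0.01236 = $616.2387
Thornbury Township: $49,857.5 × 0.00415 = $206.908625
Levies subtotal = $1,507.192225
After credit = $1,507.192225 − $1,035 = $472.192225
Total = $472.192225 + $744 = $1,216.192225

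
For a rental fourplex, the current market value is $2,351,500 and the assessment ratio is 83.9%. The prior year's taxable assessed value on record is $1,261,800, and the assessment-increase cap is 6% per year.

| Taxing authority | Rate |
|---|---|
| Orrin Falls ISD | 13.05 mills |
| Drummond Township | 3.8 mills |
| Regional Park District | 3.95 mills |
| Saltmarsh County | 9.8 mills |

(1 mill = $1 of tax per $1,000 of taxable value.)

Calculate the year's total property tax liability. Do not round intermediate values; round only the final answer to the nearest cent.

$40,927.74

Uncapped assessed value = $2,351,500 × 0.839 = $1,972,908.5
Cap limit = $1,261,800 × 1.06 = $1,337,508
Taxable assessed value = min($1,972,908.5, $1,337,508) = $1,337,508 (cap binds)
Orrin Falls ISD: $1,337,508 × 0.01305 = $17,454.4794
Drummond Township: $1,337,508 × 0.0038 = $5,082.5304
Regional Park District: $1,337,508 × 0.00395 = $5,283.1566
Saltmarsh County: $1,337,508 × 0.0098 = $13,107.5784
Total = $40,927.7448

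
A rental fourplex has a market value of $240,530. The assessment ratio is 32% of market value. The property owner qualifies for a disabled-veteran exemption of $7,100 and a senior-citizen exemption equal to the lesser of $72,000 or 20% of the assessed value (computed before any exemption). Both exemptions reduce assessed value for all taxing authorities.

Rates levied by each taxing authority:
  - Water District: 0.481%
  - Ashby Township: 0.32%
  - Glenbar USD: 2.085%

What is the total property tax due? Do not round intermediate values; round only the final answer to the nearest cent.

$1,572.17

Assessed value = $240,530 × 0.32 = $76,969.6
Senior-citizen exemption = min($72,000, 20% × $76,969.6) = min($72,000, $15,393.92) = $15,393.92 (percentage binds)
Taxable value = $76,969.6 − $7,100 − $15,393.92 = $54,475.68
Water District: $54,475.68 × 0.00481 = $262.0280208
Ashby Township: $54,475.68 × 0.0032 = $174.322176
Glenbar USD: $54,475.68 × 0.02085 = $1,135.817928
Total = $1,572.1681248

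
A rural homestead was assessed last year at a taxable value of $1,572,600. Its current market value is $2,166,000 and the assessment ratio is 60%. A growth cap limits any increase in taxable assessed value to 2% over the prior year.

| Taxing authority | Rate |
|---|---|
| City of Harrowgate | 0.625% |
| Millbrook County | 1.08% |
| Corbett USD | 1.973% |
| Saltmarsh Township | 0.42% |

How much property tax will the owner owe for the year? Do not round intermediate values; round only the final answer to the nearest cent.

Uncapped assessed value = $2,166,000 × 0.6 = $1,299,600
Cap limit = $1,572,600 × 1.02 = $1,604,052
Taxable assessed value = min($1,299,600, $1,604,052) = $1,299,600 (cap does not bind)
City of Harrowgate: $1,299,600 × 0.00625 = $8,122.5
Millbrook County: $1,299,600 × 0.0108 = $14,035.68
Corbett USD: $1,299,600 × 0.01973 = $25,641.108
Saltmarsh Township: $1,299,600 × 0.0042 = $5,458.32
Total = $53,257.608

$53,257.61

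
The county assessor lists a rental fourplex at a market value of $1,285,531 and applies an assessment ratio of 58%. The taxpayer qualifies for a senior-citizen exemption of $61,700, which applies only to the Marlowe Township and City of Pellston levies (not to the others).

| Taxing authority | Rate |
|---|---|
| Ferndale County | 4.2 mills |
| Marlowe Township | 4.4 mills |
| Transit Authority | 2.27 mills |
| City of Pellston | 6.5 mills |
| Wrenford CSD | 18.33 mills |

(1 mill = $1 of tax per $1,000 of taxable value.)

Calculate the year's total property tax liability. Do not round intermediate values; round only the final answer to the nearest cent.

Assessed value = $1,285,531 × 0.58 = $745,607.98
Ferndale County: $745,607.98 × 0.0042 = $3,131.553516
Marlowe Township: ($745,607.98 − $61,700) × 0.0044 = $683,907.98 × 0.0044 = $3,009.195112
Transit Authority: $745,607.98 × 0.00227 = $1,692.5301146
City of Pellston: ($745,607.98 − $61,700) × 0.0065 = $683,907.98 × 0.0065 = $4,445.40187
Wrenford CSD: $745,607.98 × 0.01833 = $13,666.9942734
Total = $25,945.674886

$25,945.67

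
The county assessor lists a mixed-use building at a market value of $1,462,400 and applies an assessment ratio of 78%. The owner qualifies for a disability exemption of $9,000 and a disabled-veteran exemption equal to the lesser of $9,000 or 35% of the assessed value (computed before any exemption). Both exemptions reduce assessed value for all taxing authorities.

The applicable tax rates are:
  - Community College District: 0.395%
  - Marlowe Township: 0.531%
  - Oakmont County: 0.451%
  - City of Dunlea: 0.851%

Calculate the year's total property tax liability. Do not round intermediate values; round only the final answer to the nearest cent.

$25,013.13

Assessed value = $1,462,400 × 0.78 = $1,140,672
Disabled-veteran exemption = min($9,000, 35% × $1,140,672) = min($9,000, $399,235.2) = $9,000 (dollar cap binds)
Taxable value = $1,140,672 − $9,000 − $9,000 = $1,122,672
Community College District: $1,122,672 × 0.00395 = $4,434.5544
Marlowe Township: $1,122,672 × 0.00531 = $5,961.38832
Oakmont County: $1,122,672 × 0.00451 = $5,063.25072
City of Dunlea: $1,122,672 × 0.00851 = $9,553.93872
Total = $25,013.13216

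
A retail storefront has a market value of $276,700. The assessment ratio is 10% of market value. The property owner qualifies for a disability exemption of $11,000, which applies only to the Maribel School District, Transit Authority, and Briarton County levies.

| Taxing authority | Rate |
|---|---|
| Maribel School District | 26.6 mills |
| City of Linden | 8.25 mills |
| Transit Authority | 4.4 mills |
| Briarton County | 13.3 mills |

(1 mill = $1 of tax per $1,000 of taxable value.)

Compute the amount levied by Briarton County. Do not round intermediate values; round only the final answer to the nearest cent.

$221.71

Assessed value = $276,700 × 0.1 = $27,670
Briarton County taxable value = $27,670 − $11,000 = $16,670
Briarton County levy = $16,670 × 0.0133 = $221.711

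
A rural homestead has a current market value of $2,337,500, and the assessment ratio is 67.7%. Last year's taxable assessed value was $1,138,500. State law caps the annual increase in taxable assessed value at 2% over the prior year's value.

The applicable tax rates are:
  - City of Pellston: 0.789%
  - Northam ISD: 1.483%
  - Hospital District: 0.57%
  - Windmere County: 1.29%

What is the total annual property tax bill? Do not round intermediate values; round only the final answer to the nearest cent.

Uncapped assessed value = $2,337,500 × 0.677 = $1,582,487.5
Cap limit = $1,138,500 × 1.02 = $1,161,270
Taxable assessed value = min($1,582,487.5, $1,161,270) = $1,161,270 (cap binds)
City of Pellston: $1,161,270 × 0.00789 = $9,162.4203
Northam ISD: $1,161,270 × 0.01483 = $17,221.6341
Hospital District: $1,161,270 × 0.0057 = $6,619.239
Windmere County: $1,161,270 × 0.0129 = $14,980.383
Total = $47,983.6764

$47,983.68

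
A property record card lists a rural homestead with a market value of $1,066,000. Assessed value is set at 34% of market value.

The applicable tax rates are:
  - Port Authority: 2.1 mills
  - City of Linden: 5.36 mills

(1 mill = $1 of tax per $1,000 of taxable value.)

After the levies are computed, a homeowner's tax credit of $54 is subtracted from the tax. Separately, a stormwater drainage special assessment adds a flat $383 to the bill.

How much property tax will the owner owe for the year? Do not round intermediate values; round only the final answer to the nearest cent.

$3,032.80

Assessed value = $1,066,000 × 0.34 = $362,440
Port Authority: $362,440 × 0.0021 = $761.124
City of Linden: $362,440 × 0.00536 = $1,942.6784
Levies subtotal = $2,703.8024
After credit = $2,703.8024 − $54 = $2,649.8024
Total = $2,649.8024 + $383 = $3,032.8024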